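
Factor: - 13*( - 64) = 832  =  2^6*13^1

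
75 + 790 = 865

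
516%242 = 32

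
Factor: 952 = 2^3*7^1 * 17^1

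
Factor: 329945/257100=2^(-2 )*3^( - 1)*5^(- 1)*7^1*11^1 = 77/60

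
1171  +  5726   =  6897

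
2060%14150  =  2060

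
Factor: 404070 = 2^1*3^1*5^1*13469^1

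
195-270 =-75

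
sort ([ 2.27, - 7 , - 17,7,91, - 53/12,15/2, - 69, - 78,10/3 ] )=[ - 78,-69, - 17, - 7,-53/12,2.27 , 10/3,7,15/2, 91]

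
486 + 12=498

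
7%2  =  1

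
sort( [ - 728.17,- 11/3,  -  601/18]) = [ -728.17, - 601/18, - 11/3]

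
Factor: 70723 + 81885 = 2^5*19^1*251^1 = 152608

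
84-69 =15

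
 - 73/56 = -73/56=- 1.30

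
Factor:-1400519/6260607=  -  3^ ( - 2 )*17^(-2 )*29^(-1)*41^1*83^ (  -  1 ) * 34159^1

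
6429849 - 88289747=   -  81859898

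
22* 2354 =51788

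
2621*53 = 138913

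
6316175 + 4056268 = 10372443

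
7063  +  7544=14607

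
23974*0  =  0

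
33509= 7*4787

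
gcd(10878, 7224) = 42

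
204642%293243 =204642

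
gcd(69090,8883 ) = 987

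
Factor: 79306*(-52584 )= - 2^4*3^1*7^1*19^1*313^1*2087^1 = - 4170226704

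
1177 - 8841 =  - 7664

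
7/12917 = 7/12917 = 0.00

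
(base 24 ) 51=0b1111001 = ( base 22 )5b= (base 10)121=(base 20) 61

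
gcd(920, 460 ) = 460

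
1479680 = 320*4624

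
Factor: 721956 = 2^2*3^1*17^1*3539^1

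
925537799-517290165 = 408247634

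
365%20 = 5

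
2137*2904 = 6205848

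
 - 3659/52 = -3659/52 = - 70.37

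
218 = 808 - 590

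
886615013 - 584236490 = 302378523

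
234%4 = 2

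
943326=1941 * 486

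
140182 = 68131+72051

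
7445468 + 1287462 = 8732930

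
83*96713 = 8027179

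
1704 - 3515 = - 1811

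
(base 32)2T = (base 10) 93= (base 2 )1011101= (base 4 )1131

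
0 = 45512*0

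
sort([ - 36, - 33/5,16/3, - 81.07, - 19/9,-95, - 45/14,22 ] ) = [ - 95, - 81.07 , - 36 , - 33/5, -45/14, - 19/9,16/3,22 ]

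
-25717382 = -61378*419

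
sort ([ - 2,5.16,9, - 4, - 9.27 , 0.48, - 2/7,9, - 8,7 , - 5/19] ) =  [-9.27, - 8 , - 4, - 2, - 2/7, - 5/19,0.48 , 5.16,7,9, 9] 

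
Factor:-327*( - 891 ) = 291357 = 3^5*11^1*109^1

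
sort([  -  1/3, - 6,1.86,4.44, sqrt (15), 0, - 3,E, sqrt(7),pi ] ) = [ -6, - 3, - 1/3,0,1.86,sqrt( 7), E,pi  ,  sqrt(15 ),4.44 ]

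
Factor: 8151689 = 7^2 * 13^1*67^1*191^1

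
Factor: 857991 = 3^1*285997^1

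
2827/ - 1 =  - 2827/1= - 2827.00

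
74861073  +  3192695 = 78053768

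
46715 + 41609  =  88324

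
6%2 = 0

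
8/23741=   8/23741 = 0.00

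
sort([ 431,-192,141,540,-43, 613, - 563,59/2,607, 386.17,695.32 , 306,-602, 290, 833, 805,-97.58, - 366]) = [-602, - 563, - 366,-192, - 97.58, - 43, 59/2,141,290, 306, 386.17,  431,540,607, 613, 695.32,805,833]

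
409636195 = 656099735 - 246463540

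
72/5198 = 36/2599 = 0.01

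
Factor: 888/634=444/317 = 2^2*3^1*37^1 * 317^( - 1 )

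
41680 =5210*8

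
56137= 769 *73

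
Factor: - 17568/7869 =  - 96/43 = - 2^5*3^1*43^(-1 ) 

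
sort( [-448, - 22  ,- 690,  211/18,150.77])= [  -  690,  -  448 , - 22,211/18, 150.77 ] 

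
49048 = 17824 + 31224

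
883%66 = 25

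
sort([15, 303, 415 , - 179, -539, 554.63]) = [ - 539, - 179,15, 303,415,554.63 ] 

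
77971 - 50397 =27574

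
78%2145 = 78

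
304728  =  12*25394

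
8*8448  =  67584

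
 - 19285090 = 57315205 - 76600295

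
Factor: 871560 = 2^3 * 3^4 * 5^1*269^1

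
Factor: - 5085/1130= - 2^(-1 )* 3^2= - 9/2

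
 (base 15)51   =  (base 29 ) 2i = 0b1001100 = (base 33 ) 2A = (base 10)76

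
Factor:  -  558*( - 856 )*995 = 475259760 = 2^4*3^2*5^1*31^1*107^1*199^1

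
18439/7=2634 + 1/7 = 2634.14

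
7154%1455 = 1334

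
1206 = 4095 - 2889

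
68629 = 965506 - 896877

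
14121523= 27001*523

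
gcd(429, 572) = 143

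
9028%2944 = 196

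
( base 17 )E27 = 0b111111110111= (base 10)4087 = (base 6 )30531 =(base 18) CB1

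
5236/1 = 5236=5236.00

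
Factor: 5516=2^2 * 7^1 * 197^1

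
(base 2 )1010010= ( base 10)82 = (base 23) 3D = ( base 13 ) 64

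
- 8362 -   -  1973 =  - 6389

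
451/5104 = 41/464 = 0.09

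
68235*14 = 955290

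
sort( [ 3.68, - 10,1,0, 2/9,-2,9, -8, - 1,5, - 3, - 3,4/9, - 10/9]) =[-10,- 8,- 3,-3,-2, - 10/9,-1,0, 2/9, 4/9,1,3.68,  5, 9] 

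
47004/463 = 101 + 241/463 = 101.52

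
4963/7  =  709  =  709.00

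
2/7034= 1/3517 = 0.00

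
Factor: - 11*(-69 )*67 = 3^1*11^1 * 23^1*67^1  =  50853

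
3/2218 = 3/2218 = 0.00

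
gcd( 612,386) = 2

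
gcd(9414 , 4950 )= 18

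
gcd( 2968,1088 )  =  8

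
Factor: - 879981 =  - 3^1*47^1*79^2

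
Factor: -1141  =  -7^1*163^1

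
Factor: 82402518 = 2^1*3^1*11^1*619^1*2017^1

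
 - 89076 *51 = - 4542876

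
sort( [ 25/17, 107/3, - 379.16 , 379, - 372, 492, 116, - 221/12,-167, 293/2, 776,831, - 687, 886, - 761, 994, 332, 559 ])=[ - 761,-687, - 379.16 , - 372,-167,- 221/12, 25/17, 107/3,116, 293/2,332, 379, 492,559, 776,831, 886, 994]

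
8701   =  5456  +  3245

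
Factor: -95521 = -59^1*1619^1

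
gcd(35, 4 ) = 1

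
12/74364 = 1/6197=0.00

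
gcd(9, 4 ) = 1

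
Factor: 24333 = 3^1*8111^1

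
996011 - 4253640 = - 3257629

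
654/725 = 654/725 = 0.90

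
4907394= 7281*674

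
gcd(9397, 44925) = 1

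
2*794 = 1588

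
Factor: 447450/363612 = 2^(- 1)*5^2*19^1*193^(  -  1) = 475/386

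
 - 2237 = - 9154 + 6917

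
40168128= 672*59774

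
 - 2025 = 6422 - 8447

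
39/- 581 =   -  1 + 542/581 =- 0.07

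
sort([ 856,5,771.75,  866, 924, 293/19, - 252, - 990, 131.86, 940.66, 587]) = [ - 990, - 252,5,293/19,131.86,587,771.75,856,866,924, 940.66 ]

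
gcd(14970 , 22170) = 30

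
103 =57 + 46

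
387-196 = 191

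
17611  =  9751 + 7860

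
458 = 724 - 266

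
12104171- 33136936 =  - 21032765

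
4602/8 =2301/4 = 575.25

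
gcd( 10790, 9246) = 2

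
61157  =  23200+37957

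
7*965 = 6755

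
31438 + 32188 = 63626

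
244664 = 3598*68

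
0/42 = 0 = 0.00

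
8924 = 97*92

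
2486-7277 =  -4791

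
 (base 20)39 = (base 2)1000101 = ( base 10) 69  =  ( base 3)2120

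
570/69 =190/23 = 8.26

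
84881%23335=14876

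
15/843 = 5/281=0.02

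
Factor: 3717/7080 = 2^(-3 )*3^1*5^ (  -  1)*7^1 = 21/40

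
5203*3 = 15609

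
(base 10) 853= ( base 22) 1gh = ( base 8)1525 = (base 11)706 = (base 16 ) 355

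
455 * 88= 40040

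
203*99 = 20097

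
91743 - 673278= - 581535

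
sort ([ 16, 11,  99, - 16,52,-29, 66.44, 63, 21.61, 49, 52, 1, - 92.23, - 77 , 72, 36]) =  [-92.23, -77, - 29, - 16, 1,11, 16,21.61, 36,49, 52,52, 63,66.44,72, 99]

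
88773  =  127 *699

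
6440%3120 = 200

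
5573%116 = 5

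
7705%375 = 205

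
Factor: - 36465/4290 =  - 2^( - 1 ) *17^1  =  - 17/2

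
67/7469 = 67/7469 = 0.01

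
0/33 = 0 = 0.00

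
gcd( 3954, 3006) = 6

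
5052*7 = 35364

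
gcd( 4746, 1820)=14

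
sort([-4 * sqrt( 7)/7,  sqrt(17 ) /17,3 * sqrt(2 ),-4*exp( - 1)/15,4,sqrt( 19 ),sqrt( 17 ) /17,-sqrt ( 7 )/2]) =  [ - 4*sqrt(7)/7 , - sqrt(7) /2, - 4*exp( - 1) /15, sqrt(17) /17,sqrt(17) /17,4,3*sqrt(2 ), sqrt(19) ] 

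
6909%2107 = 588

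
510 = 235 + 275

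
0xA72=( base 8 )5162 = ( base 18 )84A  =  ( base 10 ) 2674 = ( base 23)516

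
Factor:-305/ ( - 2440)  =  1/8  =  2^(-3 ) 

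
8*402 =3216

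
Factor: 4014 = 2^1*3^2*223^1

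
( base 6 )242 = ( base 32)32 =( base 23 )46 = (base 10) 98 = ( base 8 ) 142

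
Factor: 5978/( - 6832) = -2^(-3)*7^1 = - 7/8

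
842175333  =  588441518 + 253733815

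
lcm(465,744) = 3720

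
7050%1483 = 1118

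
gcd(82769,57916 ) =1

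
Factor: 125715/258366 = 145/298 = 2^( -1)*5^1*29^1 *149^(-1)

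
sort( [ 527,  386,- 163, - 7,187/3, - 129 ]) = [-163, - 129,-7,187/3, 386,527]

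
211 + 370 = 581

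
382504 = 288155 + 94349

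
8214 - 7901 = 313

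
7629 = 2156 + 5473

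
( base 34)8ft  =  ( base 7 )40351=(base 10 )9787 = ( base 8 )23073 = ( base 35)7YM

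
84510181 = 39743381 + 44766800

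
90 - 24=66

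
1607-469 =1138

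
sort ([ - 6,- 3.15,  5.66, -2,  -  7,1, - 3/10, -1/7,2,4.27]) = [ - 7, - 6, - 3.15, - 2,-3/10, - 1/7,1,2,4.27,5.66]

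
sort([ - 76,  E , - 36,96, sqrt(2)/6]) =[ - 76, - 36,sqrt (2)/6,E,96]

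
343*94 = 32242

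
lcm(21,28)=84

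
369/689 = 369/689= 0.54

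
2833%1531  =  1302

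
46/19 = 2+8/19 = 2.42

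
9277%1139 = 165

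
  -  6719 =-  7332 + 613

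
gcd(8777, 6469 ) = 1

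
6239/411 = 6239/411 = 15.18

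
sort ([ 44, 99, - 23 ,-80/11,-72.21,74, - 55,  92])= [-72.21, - 55, - 23, - 80/11,44, 74,92,99]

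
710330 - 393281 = 317049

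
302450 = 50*6049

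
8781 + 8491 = 17272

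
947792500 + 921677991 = 1869470491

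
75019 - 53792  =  21227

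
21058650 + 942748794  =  963807444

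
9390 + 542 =9932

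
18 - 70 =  - 52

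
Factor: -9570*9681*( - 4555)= 2^1*3^2*5^2*7^1*11^1*29^1*461^1 * 911^1 = 422007859350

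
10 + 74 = 84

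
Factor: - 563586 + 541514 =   -  22072 = - 2^3*31^1 * 89^1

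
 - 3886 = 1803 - 5689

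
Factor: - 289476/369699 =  - 2^2*3^1*43^1*659^( - 1 ) = - 516/659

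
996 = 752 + 244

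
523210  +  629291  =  1152501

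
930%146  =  54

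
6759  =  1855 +4904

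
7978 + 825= 8803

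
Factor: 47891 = 83^1*577^1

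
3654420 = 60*60907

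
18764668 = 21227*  884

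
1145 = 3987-2842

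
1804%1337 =467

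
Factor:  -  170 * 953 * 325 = -2^1*5^3*13^1*17^1*953^1 = -52653250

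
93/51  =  1+14/17= 1.82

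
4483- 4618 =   -  135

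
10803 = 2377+8426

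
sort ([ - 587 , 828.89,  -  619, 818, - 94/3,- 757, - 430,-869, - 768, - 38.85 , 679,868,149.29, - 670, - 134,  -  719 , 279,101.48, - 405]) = [ - 869, -768, - 757, - 719, - 670, - 619, - 587,-430, - 405,- 134,  -  38.85, - 94/3, 101.48, 149.29, 279, 679, 818,828.89,868] 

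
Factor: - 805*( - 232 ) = 186760 = 2^3 * 5^1 * 7^1*23^1*29^1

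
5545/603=9 + 118/603 = 9.20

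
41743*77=3214211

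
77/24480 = 77/24480 = 0.00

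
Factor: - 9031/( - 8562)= 2^(-1)*3^(  -  1)*11^1*821^1*1427^(-1)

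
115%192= 115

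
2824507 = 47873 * 59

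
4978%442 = 116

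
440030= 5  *88006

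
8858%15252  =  8858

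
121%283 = 121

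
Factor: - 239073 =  - 3^1*79691^1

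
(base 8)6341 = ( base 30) 3JR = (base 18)a33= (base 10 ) 3297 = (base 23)658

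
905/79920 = 181/15984 = 0.01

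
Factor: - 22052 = -2^2*37^1*149^1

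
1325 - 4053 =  -2728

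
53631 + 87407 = 141038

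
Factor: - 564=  - 2^2*3^1*47^1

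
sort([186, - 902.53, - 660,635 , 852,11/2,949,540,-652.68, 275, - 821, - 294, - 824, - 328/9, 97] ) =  [ - 902.53,- 824, - 821, - 660, - 652.68, -294, -328/9 , 11/2, 97, 186, 275, 540,635, 852,949 ] 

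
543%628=543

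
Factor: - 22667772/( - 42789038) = 2^1  *  3^1 * 1888981^1  *  21394519^( - 1) = 11333886/21394519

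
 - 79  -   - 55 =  - 24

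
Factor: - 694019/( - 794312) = 2^ ( - 3) * 99289^ ( - 1) *694019^1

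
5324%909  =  779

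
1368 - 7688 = - 6320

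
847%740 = 107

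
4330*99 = 428670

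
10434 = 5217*2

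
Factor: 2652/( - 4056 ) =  - 17/26  =  - 2^( - 1)*13^( - 1 )*17^1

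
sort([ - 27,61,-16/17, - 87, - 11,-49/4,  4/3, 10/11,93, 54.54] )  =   [-87,-27, - 49/4, - 11,  -  16/17, 10/11, 4/3,54.54, 61, 93] 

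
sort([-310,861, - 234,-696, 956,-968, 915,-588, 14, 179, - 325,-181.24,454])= [ - 968, - 696, - 588, - 325,-310, - 234, - 181.24,14,179,454, 861, 915,  956] 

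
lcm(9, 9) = 9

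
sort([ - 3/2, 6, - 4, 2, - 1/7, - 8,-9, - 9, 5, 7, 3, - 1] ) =[ - 9,-9, - 8,-4,-3/2,-1, - 1/7, 2, 3,5,6,7 ] 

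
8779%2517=1228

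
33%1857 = 33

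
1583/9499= 1583/9499 = 0.17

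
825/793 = 825/793 = 1.04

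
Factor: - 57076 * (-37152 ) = 2120487552=   2^7*3^3*19^1  *43^1 * 751^1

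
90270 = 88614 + 1656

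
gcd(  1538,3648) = 2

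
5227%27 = 16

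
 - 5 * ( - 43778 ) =218890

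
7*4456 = 31192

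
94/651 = 94/651 = 0.14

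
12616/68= 3154/17 =185.53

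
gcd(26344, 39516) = 13172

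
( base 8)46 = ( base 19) 20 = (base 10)38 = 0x26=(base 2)100110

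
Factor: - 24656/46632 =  - 2^1*3^( - 1)*23^1 * 29^ ( - 1) = - 46/87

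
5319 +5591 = 10910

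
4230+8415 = 12645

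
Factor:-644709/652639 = -3^1*271^1*823^ ( - 1)=- 813/823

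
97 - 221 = -124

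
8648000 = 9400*920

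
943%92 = 23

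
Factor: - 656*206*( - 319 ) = 43108384=2^5 * 11^1*29^1*41^1 * 103^1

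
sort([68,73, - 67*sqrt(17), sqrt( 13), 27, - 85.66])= [ - 67*sqrt( 17), - 85.66, sqrt(13), 27, 68, 73]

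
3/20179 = 3/20179 = 0.00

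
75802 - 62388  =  13414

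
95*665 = 63175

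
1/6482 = 1/6482  =  0.00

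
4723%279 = 259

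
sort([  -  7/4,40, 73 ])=[ - 7/4 , 40,73]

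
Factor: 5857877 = 17^1*37^1*  67^1 * 139^1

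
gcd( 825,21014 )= 1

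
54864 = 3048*18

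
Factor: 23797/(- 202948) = -53/452 = - 2^(-2)*53^1*113^ ( - 1)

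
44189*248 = 10958872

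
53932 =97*556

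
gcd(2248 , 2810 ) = 562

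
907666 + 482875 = 1390541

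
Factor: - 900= - 2^2*3^2*5^2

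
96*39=3744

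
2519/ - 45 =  - 2519/45=-55.98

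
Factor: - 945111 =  - 3^1*315037^1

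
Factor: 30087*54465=3^3*5^1*3343^1*3631^1 = 1638688455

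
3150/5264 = 225/376=0.60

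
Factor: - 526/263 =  - 2^1 = - 2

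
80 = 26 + 54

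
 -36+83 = 47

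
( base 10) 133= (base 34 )3V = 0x85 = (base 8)205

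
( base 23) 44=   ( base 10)96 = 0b1100000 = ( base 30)36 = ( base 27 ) 3F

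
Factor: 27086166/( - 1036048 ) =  - 2^( - 3)*3^2*13^ ( - 1) * 17^( - 1)*293^ ( - 1)*953^1 * 1579^1 =- 13543083/518024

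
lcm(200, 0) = 0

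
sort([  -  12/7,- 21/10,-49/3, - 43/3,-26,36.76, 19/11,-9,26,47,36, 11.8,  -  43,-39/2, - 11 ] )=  [-43,- 26,-39/2 ,-49/3, - 43/3, -11,-9,-21/10,  -  12/7 , 19/11  ,  11.8,  26,36, 36.76,47 ]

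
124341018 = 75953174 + 48387844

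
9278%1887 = 1730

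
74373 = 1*74373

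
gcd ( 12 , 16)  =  4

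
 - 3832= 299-4131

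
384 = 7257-6873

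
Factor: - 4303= - 13^1*331^1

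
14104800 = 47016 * 300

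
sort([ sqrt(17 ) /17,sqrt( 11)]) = [ sqrt(17) /17,sqrt( 11) ] 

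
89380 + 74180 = 163560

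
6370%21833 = 6370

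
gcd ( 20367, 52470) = 9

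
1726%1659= 67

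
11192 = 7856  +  3336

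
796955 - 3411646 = -2614691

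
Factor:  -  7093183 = -1877^1*3779^1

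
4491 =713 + 3778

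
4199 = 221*19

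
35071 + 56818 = 91889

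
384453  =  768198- 383745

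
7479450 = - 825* (  -  9066) 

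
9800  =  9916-116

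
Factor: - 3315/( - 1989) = 5/3 =3^(-1)*5^1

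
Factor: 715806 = 2^1*3^2*7^1*13^1 * 19^1*23^1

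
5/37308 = 5/37308 = 0.00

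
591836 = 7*84548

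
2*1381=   2762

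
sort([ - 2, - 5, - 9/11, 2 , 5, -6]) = [ - 6,-5 ,  -  2, - 9/11, 2,5 ]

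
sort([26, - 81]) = [ - 81,26]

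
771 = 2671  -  1900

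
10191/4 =10191/4 = 2547.75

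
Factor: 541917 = 3^3 * 20071^1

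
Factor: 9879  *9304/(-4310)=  - 2^2* 3^1 * 5^ ( - 1 )*37^1  *  89^1*431^( - 1 )*1163^1 =- 45957108/2155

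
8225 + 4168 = 12393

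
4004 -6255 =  - 2251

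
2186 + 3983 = 6169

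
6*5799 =34794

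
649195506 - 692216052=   -  43020546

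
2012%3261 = 2012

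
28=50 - 22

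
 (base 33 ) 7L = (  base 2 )11111100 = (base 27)99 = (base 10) 252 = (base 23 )AM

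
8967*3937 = 35303079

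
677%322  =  33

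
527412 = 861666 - 334254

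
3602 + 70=3672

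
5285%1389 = 1118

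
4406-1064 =3342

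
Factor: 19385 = 5^1*3877^1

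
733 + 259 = 992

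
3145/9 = 349  +  4/9 = 349.44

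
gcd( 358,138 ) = 2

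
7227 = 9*803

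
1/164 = 1/164 = 0.01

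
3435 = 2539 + 896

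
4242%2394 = 1848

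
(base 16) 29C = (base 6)3032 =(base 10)668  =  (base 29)N1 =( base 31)lh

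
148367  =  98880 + 49487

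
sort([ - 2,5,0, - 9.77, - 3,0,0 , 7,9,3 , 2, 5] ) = [ - 9.77, - 3,  -  2, 0 , 0, 0, 2, 3, 5,5, 7,9 ]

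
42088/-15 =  - 2806 + 2/15 = -2805.87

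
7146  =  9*794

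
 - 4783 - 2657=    -7440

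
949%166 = 119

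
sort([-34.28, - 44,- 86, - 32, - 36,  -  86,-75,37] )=[ - 86, - 86,-75, - 44, - 36, -34.28 ,-32,37]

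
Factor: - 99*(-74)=7326 = 2^1*3^2*11^1*37^1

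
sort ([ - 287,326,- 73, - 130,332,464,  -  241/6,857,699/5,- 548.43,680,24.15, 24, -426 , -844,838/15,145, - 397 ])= [- 844, - 548.43,-426,-397 ,  -  287, - 130, - 73, - 241/6,  24,  24.15,838/15, 699/5,  145,326 , 332, 464, 680 , 857] 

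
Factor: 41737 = 41737^1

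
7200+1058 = 8258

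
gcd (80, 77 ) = 1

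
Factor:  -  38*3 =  - 114 = - 2^1*3^1*19^1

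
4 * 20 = 80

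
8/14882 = 4/7441  =  0.00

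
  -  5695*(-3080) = 17540600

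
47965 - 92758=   -  44793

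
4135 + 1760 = 5895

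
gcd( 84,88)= 4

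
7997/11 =727 = 727.00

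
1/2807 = 1/2807  =  0.00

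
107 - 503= - 396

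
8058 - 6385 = 1673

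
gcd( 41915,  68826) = 1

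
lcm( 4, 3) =12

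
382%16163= 382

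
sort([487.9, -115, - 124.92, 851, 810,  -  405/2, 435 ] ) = [- 405/2 , - 124.92,-115, 435,487.9, 810, 851]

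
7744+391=8135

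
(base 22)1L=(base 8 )53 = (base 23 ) 1k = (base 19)25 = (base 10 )43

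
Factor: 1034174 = 2^1*517087^1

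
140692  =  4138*34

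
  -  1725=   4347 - 6072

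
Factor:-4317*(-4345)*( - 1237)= - 3^1*5^1*11^1*79^1*1237^1*1439^1=-23202860505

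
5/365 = 1/73 = 0.01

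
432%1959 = 432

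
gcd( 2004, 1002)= 1002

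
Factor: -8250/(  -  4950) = 3^( - 1 )*5^1= 5/3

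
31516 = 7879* 4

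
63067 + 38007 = 101074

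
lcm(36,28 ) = 252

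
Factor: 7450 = 2^1*5^2*149^1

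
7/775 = 7/775 =0.01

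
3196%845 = 661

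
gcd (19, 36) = 1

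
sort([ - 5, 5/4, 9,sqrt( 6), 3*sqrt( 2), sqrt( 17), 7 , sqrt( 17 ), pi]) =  [  -  5, 5/4, sqrt (6),pi, sqrt( 17), sqrt( 17 ),  3*sqrt( 2 ), 7,9]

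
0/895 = 0= 0.00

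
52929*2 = 105858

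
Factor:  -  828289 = - 7^1*11^1*31^1 * 347^1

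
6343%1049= 49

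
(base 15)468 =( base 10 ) 998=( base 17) 37C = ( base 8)1746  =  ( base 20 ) 29I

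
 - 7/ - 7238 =1/1034  =  0.00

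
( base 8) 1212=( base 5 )10100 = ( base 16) 28a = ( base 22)17c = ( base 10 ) 650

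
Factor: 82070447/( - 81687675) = -3^( - 1)*5^(-2 )*37^(-1 ) *53^1*461^1*3359^1*29437^(-1)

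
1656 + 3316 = 4972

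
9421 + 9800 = 19221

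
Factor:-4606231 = -7^1*109^1*6037^1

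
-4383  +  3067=-1316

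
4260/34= 2130/17 = 125.29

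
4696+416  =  5112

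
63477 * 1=63477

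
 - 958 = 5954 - 6912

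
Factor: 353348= 2^2*88337^1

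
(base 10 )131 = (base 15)8b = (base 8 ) 203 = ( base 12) AB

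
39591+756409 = 796000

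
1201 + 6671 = 7872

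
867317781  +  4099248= 871417029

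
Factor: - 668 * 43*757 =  - 2^2*43^1*167^1*757^1 = - 21744068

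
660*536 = 353760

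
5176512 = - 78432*( - 66)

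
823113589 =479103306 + 344010283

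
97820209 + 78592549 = 176412758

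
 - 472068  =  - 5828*81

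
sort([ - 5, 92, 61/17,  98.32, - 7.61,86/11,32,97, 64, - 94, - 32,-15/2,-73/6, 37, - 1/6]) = [ - 94,-32, - 73/6, - 7.61, - 15/2, -5, - 1/6, 61/17, 86/11, 32, 37, 64, 92,97, 98.32]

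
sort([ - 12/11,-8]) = [ - 8 , -12/11 ]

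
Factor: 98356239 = 3^2*10928471^1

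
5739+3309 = 9048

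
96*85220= 8181120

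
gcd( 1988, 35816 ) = 4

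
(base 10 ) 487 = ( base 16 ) 1E7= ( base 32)F7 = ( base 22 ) 103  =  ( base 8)747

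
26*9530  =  247780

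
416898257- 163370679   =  253527578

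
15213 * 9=136917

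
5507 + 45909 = 51416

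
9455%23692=9455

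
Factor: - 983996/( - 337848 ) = 2^( - 1 )*3^( - 1)*7^( - 1)*13^1*127^1*149^1*2011^( - 1 ) = 245999/84462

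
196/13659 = 196/13659 = 0.01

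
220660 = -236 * ( - 935) 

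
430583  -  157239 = 273344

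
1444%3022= 1444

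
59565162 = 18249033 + 41316129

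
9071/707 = 9071/707 = 12.83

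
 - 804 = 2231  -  3035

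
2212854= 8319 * 266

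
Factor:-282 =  - 2^1*3^1*47^1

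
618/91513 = 618/91513 = 0.01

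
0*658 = 0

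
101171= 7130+94041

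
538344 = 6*89724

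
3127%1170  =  787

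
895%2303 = 895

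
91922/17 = 91922/17 = 5407.18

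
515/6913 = 515/6913 = 0.07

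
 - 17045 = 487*( - 35 ) 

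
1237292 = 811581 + 425711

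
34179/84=11393/28 = 406.89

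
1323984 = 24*55166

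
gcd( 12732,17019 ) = 3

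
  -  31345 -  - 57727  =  26382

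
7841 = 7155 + 686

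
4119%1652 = 815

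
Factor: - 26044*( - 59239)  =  2^2 * 17^1*383^1*59239^1 = 1542820516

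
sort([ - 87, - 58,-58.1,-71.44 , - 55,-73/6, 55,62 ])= [-87,-71.44,-58.1,-58, - 55, - 73/6,55,62]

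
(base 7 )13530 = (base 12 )2180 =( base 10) 3696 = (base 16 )e70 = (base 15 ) 1166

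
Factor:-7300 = - 2^2*5^2*73^1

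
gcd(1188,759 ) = 33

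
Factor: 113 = 113^1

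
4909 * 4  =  19636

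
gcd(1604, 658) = 2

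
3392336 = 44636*76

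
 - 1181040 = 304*( - 3885 ) 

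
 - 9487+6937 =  - 2550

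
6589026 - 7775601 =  - 1186575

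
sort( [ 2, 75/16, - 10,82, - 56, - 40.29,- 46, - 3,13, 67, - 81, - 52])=[-81, - 56, - 52,-46, - 40.29, - 10, - 3,2,75/16,13,67,82]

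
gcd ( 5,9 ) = 1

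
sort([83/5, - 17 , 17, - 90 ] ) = [-90,- 17,83/5,17 ] 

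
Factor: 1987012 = 2^2*389^1*1277^1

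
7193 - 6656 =537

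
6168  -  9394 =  - 3226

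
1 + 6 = 7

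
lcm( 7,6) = 42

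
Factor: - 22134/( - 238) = 3^1*31^1 = 93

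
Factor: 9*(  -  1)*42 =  - 378 = - 2^1*3^3*7^1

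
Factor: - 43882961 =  - 59^1*743779^1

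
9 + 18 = 27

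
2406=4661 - 2255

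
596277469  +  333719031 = 929996500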